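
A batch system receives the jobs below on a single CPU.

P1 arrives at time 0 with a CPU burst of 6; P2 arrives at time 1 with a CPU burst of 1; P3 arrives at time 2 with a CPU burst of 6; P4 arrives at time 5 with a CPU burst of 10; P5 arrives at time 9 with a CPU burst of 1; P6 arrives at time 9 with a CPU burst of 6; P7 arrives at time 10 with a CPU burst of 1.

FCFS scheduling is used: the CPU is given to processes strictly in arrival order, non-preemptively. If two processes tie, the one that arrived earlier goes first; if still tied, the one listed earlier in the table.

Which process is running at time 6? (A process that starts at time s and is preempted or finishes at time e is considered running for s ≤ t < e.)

P2

Schedule: | P1 0-6 | P2 6-7 | P3 7-13 | P4 13-23 | P5 23-24 | P6 24-30 | P7 30-31 |
Completion: P1=6  P2=7  P3=13  P4=23  P5=24  P6=30  P7=31
Turnaround (C−A): P1=6  P2=6  P3=11  P4=18  P5=15  P6=21  P7=21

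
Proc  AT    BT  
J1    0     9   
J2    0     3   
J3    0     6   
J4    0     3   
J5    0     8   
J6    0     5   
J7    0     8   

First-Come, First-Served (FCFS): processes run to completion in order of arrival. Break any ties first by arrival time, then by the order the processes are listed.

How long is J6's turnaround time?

34

Schedule: | J1 0-9 | J2 9-12 | J3 12-18 | J4 18-21 | J5 21-29 | J6 29-34 | J7 34-42 |
Completion: J1=9  J2=12  J3=18  J4=21  J5=29  J6=34  J7=42
Turnaround(J6) = completion − arrival = 34 − 0 = 34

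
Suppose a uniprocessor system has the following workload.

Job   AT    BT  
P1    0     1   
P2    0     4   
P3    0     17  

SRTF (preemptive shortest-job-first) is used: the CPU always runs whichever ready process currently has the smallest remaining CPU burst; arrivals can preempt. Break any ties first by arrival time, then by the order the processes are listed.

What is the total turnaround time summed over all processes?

28

Schedule: | P1 0-1 | P2 1-5 | P3 5-22 |
Completion: P1=1  P2=5  P3=22
Turnaround = completion − arrival: P1=1, P2=5, P3=22
Total turnaround = 1 + 5 + 22 = 28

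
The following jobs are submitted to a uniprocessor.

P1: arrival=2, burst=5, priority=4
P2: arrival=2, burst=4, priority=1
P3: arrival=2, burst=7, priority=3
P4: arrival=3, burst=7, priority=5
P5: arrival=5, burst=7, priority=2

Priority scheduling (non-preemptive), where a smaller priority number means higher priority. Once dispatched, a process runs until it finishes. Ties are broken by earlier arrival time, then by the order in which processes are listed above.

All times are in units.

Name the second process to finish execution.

Schedule: | idle 0-2 | P2 2-6 | P5 6-13 | P3 13-20 | P1 20-25 | P4 25-32 |
Completion: P1=25  P2=6  P3=20  P4=32  P5=13
Turnaround (C−A): P1=23  P2=4  P3=18  P4=29  P5=8
Finish order: P2 → P5 → P3 → P1 → P4

P5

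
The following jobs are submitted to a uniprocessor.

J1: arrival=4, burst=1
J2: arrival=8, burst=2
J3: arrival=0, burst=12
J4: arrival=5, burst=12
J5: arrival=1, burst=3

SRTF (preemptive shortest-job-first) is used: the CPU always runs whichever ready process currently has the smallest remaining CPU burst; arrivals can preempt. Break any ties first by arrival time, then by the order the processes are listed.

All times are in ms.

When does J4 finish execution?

Timeline: | J3 0-1 | J5 1-4 | J1 4-5 | J3 5-8 | J2 8-10 | J3 10-18 | J4 18-30 |
Completion: J1=5  J2=10  J3=18  J4=30  J5=4
Turnaround (C−A): J1=1  J2=2  J3=18  J4=25  J5=3

30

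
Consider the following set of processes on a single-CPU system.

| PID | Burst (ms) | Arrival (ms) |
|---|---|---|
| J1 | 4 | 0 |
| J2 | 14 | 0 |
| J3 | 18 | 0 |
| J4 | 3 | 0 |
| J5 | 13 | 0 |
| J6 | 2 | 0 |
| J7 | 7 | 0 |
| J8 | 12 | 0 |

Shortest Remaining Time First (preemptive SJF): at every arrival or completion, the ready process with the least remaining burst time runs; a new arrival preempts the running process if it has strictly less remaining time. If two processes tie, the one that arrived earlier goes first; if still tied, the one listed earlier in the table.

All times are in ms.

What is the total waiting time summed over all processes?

156

Timeline: | J6 0-2 | J4 2-5 | J1 5-9 | J7 9-16 | J8 16-28 | J5 28-41 | J2 41-55 | J3 55-73 |
Completion: J1=9  J2=55  J3=73  J4=5  J5=41  J6=2  J7=16  J8=28
Turnaround (C−A): J1=9  J2=55  J3=73  J4=5  J5=41  J6=2  J7=16  J8=28
Waiting = turnaround − burst: J1=5, J2=41, J3=55, J4=2, J5=28, J6=0, J7=9, J8=16
Total waiting = 5 + 41 + 55 + 2 + 28 + 0 + 9 + 16 = 156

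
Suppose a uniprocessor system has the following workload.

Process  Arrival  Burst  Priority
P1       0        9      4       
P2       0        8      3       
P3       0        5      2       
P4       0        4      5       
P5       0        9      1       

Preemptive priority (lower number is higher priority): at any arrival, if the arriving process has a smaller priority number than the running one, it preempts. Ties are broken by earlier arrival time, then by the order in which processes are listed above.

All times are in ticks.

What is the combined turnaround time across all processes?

Gantt: | P5 0-9 | P3 9-14 | P2 14-22 | P1 22-31 | P4 31-35 |
Completion: P1=31  P2=22  P3=14  P4=35  P5=9
Turnaround = completion − arrival: P1=31, P2=22, P3=14, P4=35, P5=9
Total turnaround = 31 + 22 + 14 + 35 + 9 = 111

111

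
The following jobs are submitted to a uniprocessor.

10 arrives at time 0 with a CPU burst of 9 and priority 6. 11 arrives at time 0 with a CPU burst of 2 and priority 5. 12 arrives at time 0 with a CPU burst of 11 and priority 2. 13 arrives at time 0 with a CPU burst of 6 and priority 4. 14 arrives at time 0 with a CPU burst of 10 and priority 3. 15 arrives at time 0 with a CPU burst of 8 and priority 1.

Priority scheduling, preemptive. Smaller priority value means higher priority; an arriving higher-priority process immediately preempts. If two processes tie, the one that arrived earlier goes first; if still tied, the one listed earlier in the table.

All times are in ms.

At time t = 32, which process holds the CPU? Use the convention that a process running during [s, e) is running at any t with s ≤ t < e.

13

Timeline: | 15 0-8 | 12 8-19 | 14 19-29 | 13 29-35 | 11 35-37 | 10 37-46 |
Completion: 10=46  11=37  12=19  13=35  14=29  15=8
Turnaround (C−A): 10=46  11=37  12=19  13=35  14=29  15=8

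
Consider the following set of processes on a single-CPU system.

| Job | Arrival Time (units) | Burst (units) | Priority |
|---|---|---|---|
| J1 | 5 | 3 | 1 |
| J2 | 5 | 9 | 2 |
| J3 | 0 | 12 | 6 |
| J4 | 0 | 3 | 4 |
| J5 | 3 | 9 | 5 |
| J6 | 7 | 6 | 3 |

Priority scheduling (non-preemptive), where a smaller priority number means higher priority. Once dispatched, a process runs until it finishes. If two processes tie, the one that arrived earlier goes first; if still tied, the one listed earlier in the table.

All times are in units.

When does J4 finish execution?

Schedule: | J4 0-3 | J5 3-12 | J1 12-15 | J2 15-24 | J6 24-30 | J3 30-42 |
Completion: J1=15  J2=24  J3=42  J4=3  J5=12  J6=30
Turnaround (C−A): J1=10  J2=19  J3=42  J4=3  J5=9  J6=23

3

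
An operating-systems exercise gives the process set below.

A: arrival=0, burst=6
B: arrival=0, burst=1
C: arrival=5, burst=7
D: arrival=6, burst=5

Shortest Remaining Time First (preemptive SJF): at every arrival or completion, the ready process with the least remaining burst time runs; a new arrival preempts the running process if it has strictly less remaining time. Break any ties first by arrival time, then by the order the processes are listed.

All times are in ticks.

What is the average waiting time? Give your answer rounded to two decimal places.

2.25

Gantt: | B 0-1 | A 1-7 | D 7-12 | C 12-19 |
Completion: A=7  B=1  C=19  D=12
Waiting times: A=1, B=0, C=7, D=1
Average waiting = (1+0+7+1) / 4 = 9/4 = 2.25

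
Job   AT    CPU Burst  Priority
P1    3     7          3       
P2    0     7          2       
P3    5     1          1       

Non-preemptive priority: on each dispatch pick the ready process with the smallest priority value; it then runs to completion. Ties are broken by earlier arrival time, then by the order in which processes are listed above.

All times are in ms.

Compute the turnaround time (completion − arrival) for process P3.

Schedule: | P2 0-7 | P3 7-8 | P1 8-15 |
Completion: P1=15  P2=7  P3=8
Turnaround(P3) = completion − arrival = 8 − 5 = 3

3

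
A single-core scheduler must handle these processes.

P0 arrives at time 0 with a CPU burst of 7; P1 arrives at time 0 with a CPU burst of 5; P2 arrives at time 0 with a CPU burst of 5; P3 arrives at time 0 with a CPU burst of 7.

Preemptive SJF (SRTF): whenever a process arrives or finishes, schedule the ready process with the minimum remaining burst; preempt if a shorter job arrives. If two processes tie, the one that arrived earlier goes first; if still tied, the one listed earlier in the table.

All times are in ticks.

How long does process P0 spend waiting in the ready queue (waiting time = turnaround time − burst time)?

Schedule: | P1 0-5 | P2 5-10 | P0 10-17 | P3 17-24 |
Completion: P0=17  P1=5  P2=10  P3=24
Turnaround (C−A): P0=17  P1=5  P2=10  P3=24
Waiting(P0) = turnaround − burst = 17 − 7 = 10

10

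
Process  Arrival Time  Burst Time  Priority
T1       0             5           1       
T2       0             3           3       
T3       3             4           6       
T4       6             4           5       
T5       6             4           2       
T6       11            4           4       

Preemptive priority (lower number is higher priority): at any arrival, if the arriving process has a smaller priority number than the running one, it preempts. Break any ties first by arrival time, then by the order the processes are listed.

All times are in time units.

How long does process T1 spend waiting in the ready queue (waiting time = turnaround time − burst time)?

Gantt: | T1 0-5 | T2 5-6 | T5 6-10 | T2 10-12 | T6 12-16 | T4 16-20 | T3 20-24 |
Completion: T1=5  T2=12  T3=24  T4=20  T5=10  T6=16
Turnaround (C−A): T1=5  T2=12  T3=21  T4=14  T5=4  T6=5
Waiting(T1) = turnaround − burst = 5 − 5 = 0

0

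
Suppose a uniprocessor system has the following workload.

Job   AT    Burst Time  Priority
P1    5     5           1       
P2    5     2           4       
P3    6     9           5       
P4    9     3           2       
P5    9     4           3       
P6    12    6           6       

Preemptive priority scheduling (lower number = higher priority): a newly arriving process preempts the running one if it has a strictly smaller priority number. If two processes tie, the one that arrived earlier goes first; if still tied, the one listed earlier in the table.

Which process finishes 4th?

Timeline: | idle 0-5 | P1 5-10 | P4 10-13 | P5 13-17 | P2 17-19 | P3 19-28 | P6 28-34 |
Completion: P1=10  P2=19  P3=28  P4=13  P5=17  P6=34
Turnaround (C−A): P1=5  P2=14  P3=22  P4=4  P5=8  P6=22
Finish order: P1 → P4 → P5 → P2 → P3 → P6

P2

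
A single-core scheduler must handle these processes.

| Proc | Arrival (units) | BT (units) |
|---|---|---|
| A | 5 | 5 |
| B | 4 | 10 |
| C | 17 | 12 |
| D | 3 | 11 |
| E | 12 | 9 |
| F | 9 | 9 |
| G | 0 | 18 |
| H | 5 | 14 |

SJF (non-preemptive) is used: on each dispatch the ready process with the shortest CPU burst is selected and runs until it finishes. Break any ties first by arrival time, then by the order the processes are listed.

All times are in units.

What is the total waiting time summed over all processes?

246

Timeline: | G 0-18 | A 18-23 | F 23-32 | E 32-41 | B 41-51 | D 51-62 | C 62-74 | H 74-88 |
Completion: A=23  B=51  C=74  D=62  E=41  F=32  G=18  H=88
Turnaround (C−A): A=18  B=47  C=57  D=59  E=29  F=23  G=18  H=83
Waiting = turnaround − burst: A=13, B=37, C=45, D=48, E=20, F=14, G=0, H=69
Total waiting = 13 + 37 + 45 + 48 + 20 + 14 + 0 + 69 = 246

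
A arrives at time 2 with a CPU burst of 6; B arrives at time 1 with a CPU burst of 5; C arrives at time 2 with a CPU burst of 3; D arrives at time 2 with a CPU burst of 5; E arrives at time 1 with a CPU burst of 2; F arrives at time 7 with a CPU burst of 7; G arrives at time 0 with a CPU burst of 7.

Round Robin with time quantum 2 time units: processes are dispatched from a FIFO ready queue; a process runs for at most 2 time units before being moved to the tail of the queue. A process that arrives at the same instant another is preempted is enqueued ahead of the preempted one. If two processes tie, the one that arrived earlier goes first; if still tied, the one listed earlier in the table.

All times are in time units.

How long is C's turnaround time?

19

Timeline: | G 0-2 | B 2-4 | E 4-6 | A 6-8 | C 8-10 | D 10-12 | G 12-14 | B 14-16 | F 16-18 | A 18-20 | C 20-21 | D 21-23 | G 23-25 | B 25-26 | F 26-28 | A 28-30 | D 30-31 | G 31-32 | F 32-35 |
Completion: A=30  B=26  C=21  D=31  E=6  F=35  G=32
Turnaround(C) = completion − arrival = 21 − 2 = 19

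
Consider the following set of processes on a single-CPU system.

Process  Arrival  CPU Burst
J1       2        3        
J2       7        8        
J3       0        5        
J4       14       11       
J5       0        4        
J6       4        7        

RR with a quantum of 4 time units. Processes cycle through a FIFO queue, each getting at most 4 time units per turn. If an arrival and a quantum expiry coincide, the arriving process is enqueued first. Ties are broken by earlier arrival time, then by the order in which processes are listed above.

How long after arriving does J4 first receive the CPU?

6

Timeline: | J3 0-4 | J5 4-8 | J1 8-11 | J6 11-15 | J3 15-16 | J2 16-20 | J4 20-24 | J6 24-27 | J2 27-31 | J4 31-38 |
Completion: J1=11  J2=31  J3=16  J4=38  J5=8  J6=27
Turnaround (C−A): J1=9  J2=24  J3=16  J4=24  J5=8  J6=23
Response(J4) = first start − arrival = 20 − 14 = 6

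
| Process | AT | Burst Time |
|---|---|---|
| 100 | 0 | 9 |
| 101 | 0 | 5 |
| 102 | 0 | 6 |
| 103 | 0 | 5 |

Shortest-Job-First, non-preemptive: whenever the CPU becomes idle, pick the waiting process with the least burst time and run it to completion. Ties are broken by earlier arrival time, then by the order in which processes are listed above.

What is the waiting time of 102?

Gantt: | 101 0-5 | 103 5-10 | 102 10-16 | 100 16-25 |
Completion: 100=25  101=5  102=16  103=10
Turnaround (C−A): 100=25  101=5  102=16  103=10
Waiting(102) = turnaround − burst = 16 − 6 = 10

10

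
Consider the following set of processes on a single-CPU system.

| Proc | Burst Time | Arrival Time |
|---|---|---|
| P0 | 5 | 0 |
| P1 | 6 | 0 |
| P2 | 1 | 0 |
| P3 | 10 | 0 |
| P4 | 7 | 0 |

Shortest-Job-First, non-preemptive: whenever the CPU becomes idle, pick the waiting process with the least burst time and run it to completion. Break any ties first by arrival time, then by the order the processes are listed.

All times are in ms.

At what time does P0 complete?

6

Gantt: | P2 0-1 | P0 1-6 | P1 6-12 | P4 12-19 | P3 19-29 |
Completion: P0=6  P1=12  P2=1  P3=29  P4=19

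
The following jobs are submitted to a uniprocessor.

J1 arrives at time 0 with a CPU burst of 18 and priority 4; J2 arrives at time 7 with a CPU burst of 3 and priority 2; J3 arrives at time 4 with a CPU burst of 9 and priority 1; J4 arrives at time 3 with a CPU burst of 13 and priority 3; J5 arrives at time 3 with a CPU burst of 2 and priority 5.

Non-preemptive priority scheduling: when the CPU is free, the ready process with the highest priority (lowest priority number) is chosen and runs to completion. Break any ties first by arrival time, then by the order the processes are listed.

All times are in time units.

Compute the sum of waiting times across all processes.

Timeline: | J1 0-18 | J3 18-27 | J2 27-30 | J4 30-43 | J5 43-45 |
Completion: J1=18  J2=30  J3=27  J4=43  J5=45
Turnaround (C−A): J1=18  J2=23  J3=23  J4=40  J5=42
Waiting = turnaround − burst: J1=0, J2=20, J3=14, J4=27, J5=40
Total waiting = 0 + 20 + 14 + 27 + 40 = 101

101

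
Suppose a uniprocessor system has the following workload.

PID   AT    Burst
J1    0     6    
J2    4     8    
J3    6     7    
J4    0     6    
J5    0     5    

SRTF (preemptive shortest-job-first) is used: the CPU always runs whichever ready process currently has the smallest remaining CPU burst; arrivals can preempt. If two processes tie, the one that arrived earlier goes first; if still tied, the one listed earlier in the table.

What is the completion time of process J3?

Gantt: | J5 0-5 | J1 5-11 | J4 11-17 | J3 17-24 | J2 24-32 |
Completion: J1=11  J2=32  J3=24  J4=17  J5=5
Turnaround (C−A): J1=11  J2=28  J3=18  J4=17  J5=5

24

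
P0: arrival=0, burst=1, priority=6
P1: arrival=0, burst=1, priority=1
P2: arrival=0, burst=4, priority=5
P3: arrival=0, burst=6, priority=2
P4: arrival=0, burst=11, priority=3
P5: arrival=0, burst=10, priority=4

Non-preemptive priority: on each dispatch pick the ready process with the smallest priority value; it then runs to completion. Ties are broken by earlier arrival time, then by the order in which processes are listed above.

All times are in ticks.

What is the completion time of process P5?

28

Gantt: | P1 0-1 | P3 1-7 | P4 7-18 | P5 18-28 | P2 28-32 | P0 32-33 |
Completion: P0=33  P1=1  P2=32  P3=7  P4=18  P5=28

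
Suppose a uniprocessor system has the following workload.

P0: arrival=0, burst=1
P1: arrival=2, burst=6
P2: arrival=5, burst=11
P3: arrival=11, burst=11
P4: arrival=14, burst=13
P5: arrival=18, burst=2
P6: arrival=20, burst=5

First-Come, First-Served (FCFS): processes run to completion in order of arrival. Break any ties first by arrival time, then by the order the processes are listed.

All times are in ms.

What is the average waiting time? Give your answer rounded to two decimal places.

Gantt: | P0 0-1 | idle 1-2 | P1 2-8 | P2 8-19 | P3 19-30 | P4 30-43 | P5 43-45 | P6 45-50 |
Completion: P0=1  P1=8  P2=19  P3=30  P4=43  P5=45  P6=50
Waiting times: P0=0, P1=0, P2=3, P3=8, P4=16, P5=25, P6=25
Average waiting = (0+0+3+8+16+25+25) / 7 = 77/7 = 11.00

11.00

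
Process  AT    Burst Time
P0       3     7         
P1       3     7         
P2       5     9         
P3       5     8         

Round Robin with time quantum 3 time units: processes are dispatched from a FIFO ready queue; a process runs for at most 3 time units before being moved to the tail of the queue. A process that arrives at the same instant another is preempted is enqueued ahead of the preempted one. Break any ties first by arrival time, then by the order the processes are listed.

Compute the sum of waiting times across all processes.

Gantt: | idle 0-3 | P0 3-6 | P1 6-9 | P2 9-12 | P3 12-15 | P0 15-18 | P1 18-21 | P2 21-24 | P3 24-27 | P0 27-28 | P1 28-29 | P2 29-32 | P3 32-34 |
Completion: P0=28  P1=29  P2=32  P3=34
Waiting = turnaround − burst: P0=18, P1=19, P2=18, P3=21
Total waiting = 18 + 19 + 18 + 21 = 76

76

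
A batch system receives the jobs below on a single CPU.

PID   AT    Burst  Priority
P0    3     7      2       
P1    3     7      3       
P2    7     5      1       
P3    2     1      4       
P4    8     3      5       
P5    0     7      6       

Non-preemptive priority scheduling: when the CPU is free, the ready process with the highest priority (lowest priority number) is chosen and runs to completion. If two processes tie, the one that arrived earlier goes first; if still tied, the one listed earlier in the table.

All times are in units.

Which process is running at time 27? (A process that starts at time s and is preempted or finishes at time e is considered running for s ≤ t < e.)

Schedule: | P5 0-7 | P2 7-12 | P0 12-19 | P1 19-26 | P3 26-27 | P4 27-30 |
Completion: P0=19  P1=26  P2=12  P3=27  P4=30  P5=7
Turnaround (C−A): P0=16  P1=23  P2=5  P3=25  P4=22  P5=7

P4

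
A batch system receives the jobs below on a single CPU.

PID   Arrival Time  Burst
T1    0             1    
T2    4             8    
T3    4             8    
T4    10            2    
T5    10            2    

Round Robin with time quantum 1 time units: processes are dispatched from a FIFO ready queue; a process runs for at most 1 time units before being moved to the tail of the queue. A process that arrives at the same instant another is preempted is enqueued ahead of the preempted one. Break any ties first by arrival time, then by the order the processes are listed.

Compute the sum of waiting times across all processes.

Timeline: | T1 0-1 | idle 1-4 | T2 4-5 | T3 5-6 | T2 6-7 | T3 7-8 | T2 8-9 | T3 9-10 | T2 10-11 | T4 11-12 | T5 12-13 | T3 13-14 | T2 14-15 | T4 15-16 | T5 16-17 | T3 17-18 | T2 18-19 | T3 19-20 | T2 20-21 | T3 21-22 | T2 22-23 | T3 23-24 |
Completion: T1=1  T2=23  T3=24  T4=16  T5=17
Waiting = turnaround − burst: T1=0, T2=11, T3=12, T4=4, T5=5
Total waiting = 0 + 11 + 12 + 4 + 5 = 32

32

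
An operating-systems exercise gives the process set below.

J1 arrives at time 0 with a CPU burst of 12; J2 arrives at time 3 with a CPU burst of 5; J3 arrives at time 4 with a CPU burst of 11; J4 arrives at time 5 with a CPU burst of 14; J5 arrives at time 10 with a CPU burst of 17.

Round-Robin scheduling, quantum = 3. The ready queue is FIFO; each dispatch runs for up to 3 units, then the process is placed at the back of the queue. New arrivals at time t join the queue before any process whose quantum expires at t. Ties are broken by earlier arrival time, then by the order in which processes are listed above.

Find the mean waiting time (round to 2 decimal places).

Gantt: | J1 0-3 | J2 3-6 | J1 6-9 | J3 9-12 | J4 12-15 | J2 15-17 | J1 17-20 | J5 20-23 | J3 23-26 | J4 26-29 | J1 29-32 | J5 32-35 | J3 35-38 | J4 38-41 | J5 41-44 | J3 44-46 | J4 46-49 | J5 49-52 | J4 52-54 | J5 54-59 |
Completion: J1=32  J2=17  J3=46  J4=54  J5=59
Turnaround (C−A): J1=32  J2=14  J3=42  J4=49  J5=49
Waiting times: J1=20, J2=9, J3=31, J4=35, J5=32
Average waiting = (20+9+31+35+32) / 5 = 127/5 = 25.40

25.40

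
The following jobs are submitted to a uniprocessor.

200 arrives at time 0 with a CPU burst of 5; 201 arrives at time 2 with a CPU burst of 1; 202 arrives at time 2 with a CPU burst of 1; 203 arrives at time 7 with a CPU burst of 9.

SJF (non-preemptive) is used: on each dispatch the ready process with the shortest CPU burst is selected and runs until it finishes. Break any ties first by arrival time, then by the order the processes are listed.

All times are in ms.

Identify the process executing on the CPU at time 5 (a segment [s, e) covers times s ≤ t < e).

Timeline: | 200 0-5 | 201 5-6 | 202 6-7 | 203 7-16 |
Completion: 200=5  201=6  202=7  203=16

201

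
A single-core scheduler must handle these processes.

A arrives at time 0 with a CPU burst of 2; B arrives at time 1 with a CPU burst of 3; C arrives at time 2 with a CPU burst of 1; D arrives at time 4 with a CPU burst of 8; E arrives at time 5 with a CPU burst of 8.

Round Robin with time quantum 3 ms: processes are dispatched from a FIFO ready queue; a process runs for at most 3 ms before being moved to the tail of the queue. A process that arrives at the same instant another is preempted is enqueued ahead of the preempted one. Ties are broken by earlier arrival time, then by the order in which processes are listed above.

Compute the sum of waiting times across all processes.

Schedule: | A 0-2 | B 2-5 | C 5-6 | D 6-9 | E 9-12 | D 12-15 | E 15-18 | D 18-20 | E 20-22 |
Completion: A=2  B=5  C=6  D=20  E=22
Waiting = turnaround − burst: A=0, B=1, C=3, D=8, E=9
Total waiting = 0 + 1 + 3 + 8 + 9 = 21

21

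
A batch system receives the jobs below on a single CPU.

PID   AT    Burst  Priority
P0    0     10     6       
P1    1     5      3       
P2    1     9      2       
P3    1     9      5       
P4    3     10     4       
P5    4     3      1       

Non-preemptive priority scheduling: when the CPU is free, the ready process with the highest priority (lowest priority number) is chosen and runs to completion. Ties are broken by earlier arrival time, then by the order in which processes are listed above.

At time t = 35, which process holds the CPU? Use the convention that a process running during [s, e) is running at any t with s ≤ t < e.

Schedule: | P0 0-10 | P5 10-13 | P2 13-22 | P1 22-27 | P4 27-37 | P3 37-46 |
Completion: P0=10  P1=27  P2=22  P3=46  P4=37  P5=13
Turnaround (C−A): P0=10  P1=26  P2=21  P3=45  P4=34  P5=9

P4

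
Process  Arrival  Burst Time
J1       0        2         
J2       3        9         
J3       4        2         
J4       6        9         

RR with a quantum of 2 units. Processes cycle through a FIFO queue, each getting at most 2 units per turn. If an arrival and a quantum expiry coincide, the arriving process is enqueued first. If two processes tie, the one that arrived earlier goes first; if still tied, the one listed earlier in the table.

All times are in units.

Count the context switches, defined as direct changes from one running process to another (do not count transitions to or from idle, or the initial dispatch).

9

Gantt: | J1 0-2 | idle 2-3 | J2 3-5 | J3 5-7 | J2 7-9 | J4 9-11 | J2 11-13 | J4 13-15 | J2 15-17 | J4 17-19 | J2 19-20 | J4 20-23 |
Completion: J1=2  J2=20  J3=7  J4=23
Turnaround (C−A): J1=2  J2=17  J3=3  J4=17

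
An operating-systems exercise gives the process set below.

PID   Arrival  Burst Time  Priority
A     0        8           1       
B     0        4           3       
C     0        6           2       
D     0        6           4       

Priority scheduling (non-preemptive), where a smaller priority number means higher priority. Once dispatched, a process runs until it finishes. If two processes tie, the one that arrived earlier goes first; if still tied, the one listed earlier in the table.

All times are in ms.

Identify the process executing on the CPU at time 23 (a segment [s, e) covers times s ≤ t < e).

D

Gantt: | A 0-8 | C 8-14 | B 14-18 | D 18-24 |
Completion: A=8  B=18  C=14  D=24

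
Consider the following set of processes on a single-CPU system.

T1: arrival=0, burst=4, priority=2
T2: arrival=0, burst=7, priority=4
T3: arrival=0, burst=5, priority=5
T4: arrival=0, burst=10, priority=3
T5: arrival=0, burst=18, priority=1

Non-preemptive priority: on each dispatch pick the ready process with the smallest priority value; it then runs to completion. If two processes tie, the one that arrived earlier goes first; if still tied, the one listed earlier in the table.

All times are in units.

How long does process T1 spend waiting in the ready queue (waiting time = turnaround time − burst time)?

Gantt: | T5 0-18 | T1 18-22 | T4 22-32 | T2 32-39 | T3 39-44 |
Completion: T1=22  T2=39  T3=44  T4=32  T5=18
Turnaround (C−A): T1=22  T2=39  T3=44  T4=32  T5=18
Waiting(T1) = turnaround − burst = 22 − 4 = 18

18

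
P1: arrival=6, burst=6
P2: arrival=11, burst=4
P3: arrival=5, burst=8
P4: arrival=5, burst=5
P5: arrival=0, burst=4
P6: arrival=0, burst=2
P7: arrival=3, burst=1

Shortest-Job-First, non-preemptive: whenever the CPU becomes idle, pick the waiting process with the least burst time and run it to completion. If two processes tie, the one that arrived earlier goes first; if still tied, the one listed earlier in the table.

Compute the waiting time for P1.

Timeline: | P6 0-2 | P5 2-6 | P7 6-7 | P4 7-12 | P2 12-16 | P1 16-22 | P3 22-30 |
Completion: P1=22  P2=16  P3=30  P4=12  P5=6  P6=2  P7=7
Turnaround (C−A): P1=16  P2=5  P3=25  P4=7  P5=6  P6=2  P7=4
Waiting(P1) = turnaround − burst = 16 − 6 = 10

10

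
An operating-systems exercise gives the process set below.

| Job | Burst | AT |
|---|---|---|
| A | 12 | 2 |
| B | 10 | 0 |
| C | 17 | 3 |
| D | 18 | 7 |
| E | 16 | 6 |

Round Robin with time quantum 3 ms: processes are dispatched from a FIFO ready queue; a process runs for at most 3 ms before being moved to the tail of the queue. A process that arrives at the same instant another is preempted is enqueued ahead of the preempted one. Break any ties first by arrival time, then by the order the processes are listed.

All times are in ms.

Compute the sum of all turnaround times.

Gantt: | B 0-3 | A 3-6 | C 6-9 | B 9-12 | E 12-15 | A 15-18 | D 18-21 | C 21-24 | B 24-27 | E 27-30 | A 30-33 | D 33-36 | C 36-39 | B 39-40 | E 40-43 | A 43-46 | D 46-49 | C 49-52 | E 52-55 | D 55-58 | C 58-61 | E 61-64 | D 64-67 | C 67-69 | E 69-70 | D 70-73 |
Completion: A=46  B=40  C=69  D=73  E=70
Turnaround (C−A): A=44  B=40  C=66  D=66  E=64
Turnaround = completion − arrival: A=44, B=40, C=66, D=66, E=64
Total turnaround = 44 + 40 + 66 + 66 + 64 = 280

280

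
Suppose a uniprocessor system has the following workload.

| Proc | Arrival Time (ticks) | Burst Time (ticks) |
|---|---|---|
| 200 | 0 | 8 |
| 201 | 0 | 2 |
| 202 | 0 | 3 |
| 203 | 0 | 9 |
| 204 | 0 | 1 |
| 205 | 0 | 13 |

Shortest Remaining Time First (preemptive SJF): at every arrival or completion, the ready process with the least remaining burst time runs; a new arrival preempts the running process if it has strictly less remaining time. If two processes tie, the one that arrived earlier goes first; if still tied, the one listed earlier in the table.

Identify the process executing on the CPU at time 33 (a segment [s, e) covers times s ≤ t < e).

Schedule: | 204 0-1 | 201 1-3 | 202 3-6 | 200 6-14 | 203 14-23 | 205 23-36 |
Completion: 200=14  201=3  202=6  203=23  204=1  205=36
Turnaround (C−A): 200=14  201=3  202=6  203=23  204=1  205=36

205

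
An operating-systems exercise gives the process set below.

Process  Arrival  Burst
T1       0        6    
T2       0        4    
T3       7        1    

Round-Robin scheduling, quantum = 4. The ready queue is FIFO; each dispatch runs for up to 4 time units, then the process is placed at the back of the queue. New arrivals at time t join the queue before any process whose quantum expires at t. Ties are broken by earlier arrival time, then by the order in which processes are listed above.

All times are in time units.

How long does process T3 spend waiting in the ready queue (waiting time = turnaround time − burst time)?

3

Timeline: | T1 0-4 | T2 4-8 | T1 8-10 | T3 10-11 |
Completion: T1=10  T2=8  T3=11
Waiting(T3) = turnaround − burst = 4 − 1 = 3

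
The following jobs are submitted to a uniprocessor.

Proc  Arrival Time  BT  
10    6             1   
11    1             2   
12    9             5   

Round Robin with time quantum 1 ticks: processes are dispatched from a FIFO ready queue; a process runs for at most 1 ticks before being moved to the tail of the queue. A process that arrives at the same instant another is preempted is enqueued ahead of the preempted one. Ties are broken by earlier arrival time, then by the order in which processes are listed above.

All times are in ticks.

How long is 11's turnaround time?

2

Schedule: | idle 0-1 | 11 1-3 | idle 3-6 | 10 6-7 | idle 7-9 | 12 9-14 |
Completion: 10=7  11=3  12=14
Turnaround(11) = completion − arrival = 3 − 1 = 2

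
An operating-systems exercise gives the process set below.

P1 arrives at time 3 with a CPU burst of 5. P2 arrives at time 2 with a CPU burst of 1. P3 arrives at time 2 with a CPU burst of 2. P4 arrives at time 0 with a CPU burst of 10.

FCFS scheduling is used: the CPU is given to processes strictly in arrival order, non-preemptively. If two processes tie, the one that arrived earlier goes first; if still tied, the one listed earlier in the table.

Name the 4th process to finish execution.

Timeline: | P4 0-10 | P2 10-11 | P3 11-13 | P1 13-18 |
Completion: P1=18  P2=11  P3=13  P4=10
Finish order: P4 → P2 → P3 → P1

P1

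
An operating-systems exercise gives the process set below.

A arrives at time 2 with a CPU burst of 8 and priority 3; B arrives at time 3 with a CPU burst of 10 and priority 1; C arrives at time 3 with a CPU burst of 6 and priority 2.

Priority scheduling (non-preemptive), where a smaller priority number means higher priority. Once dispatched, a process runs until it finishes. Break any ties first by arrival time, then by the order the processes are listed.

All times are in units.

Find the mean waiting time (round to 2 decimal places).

Schedule: | idle 0-2 | A 2-10 | B 10-20 | C 20-26 |
Completion: A=10  B=20  C=26
Turnaround (C−A): A=8  B=17  C=23
Waiting times: A=0, B=7, C=17
Average waiting = (0+7+17) / 3 = 24/3 = 8.00

8.00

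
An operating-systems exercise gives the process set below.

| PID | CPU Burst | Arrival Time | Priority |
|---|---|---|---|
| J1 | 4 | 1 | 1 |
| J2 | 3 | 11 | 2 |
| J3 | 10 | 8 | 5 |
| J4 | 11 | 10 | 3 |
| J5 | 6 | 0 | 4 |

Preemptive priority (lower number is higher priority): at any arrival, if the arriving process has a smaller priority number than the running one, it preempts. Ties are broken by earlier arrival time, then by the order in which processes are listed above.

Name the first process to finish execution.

Gantt: | J5 0-1 | J1 1-5 | J5 5-10 | J4 10-11 | J2 11-14 | J4 14-24 | J3 24-34 |
Completion: J1=5  J2=14  J3=34  J4=24  J5=10
Turnaround (C−A): J1=4  J2=3  J3=26  J4=14  J5=10
Finish order: J1 → J5 → J2 → J4 → J3

J1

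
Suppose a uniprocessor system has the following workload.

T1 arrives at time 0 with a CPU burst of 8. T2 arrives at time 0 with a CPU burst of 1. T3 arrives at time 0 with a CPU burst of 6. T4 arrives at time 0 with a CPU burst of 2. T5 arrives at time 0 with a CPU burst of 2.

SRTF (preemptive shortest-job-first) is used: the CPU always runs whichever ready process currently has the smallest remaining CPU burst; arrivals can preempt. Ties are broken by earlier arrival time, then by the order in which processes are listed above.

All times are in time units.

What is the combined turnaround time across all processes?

Schedule: | T2 0-1 | T4 1-3 | T5 3-5 | T3 5-11 | T1 11-19 |
Completion: T1=19  T2=1  T3=11  T4=3  T5=5
Turnaround (C−A): T1=19  T2=1  T3=11  T4=3  T5=5
Turnaround = completion − arrival: T1=19, T2=1, T3=11, T4=3, T5=5
Total turnaround = 19 + 1 + 11 + 3 + 5 = 39

39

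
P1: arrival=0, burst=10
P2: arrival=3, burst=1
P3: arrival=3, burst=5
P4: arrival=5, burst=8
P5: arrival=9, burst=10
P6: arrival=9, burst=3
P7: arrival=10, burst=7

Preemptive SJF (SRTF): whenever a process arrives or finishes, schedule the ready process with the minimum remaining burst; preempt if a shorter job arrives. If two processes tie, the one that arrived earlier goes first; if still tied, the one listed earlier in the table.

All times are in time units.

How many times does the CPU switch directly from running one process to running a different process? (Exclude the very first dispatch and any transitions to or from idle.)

7

Gantt: | P1 0-3 | P2 3-4 | P3 4-9 | P6 9-12 | P1 12-19 | P7 19-26 | P4 26-34 | P5 34-44 |
Completion: P1=19  P2=4  P3=9  P4=34  P5=44  P6=12  P7=26
Turnaround (C−A): P1=19  P2=1  P3=6  P4=29  P5=35  P6=3  P7=16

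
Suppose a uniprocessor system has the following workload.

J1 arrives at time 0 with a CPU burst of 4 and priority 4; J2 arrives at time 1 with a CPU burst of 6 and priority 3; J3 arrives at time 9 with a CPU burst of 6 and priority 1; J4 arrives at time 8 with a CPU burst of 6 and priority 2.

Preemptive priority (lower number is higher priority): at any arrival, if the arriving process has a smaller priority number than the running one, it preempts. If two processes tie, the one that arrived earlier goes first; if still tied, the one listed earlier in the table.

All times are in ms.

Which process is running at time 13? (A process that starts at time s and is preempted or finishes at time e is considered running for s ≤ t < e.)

J3

Schedule: | J1 0-1 | J2 1-7 | J1 7-8 | J4 8-9 | J3 9-15 | J4 15-20 | J1 20-22 |
Completion: J1=22  J2=7  J3=15  J4=20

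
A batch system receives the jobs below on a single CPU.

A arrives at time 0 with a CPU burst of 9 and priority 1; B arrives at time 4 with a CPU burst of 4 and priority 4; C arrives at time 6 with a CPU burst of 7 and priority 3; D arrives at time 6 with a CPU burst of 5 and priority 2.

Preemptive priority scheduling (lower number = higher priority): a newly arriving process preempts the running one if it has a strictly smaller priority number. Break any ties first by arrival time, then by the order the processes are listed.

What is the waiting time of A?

0

Gantt: | A 0-9 | D 9-14 | C 14-21 | B 21-25 |
Completion: A=9  B=25  C=21  D=14
Waiting(A) = turnaround − burst = 9 − 9 = 0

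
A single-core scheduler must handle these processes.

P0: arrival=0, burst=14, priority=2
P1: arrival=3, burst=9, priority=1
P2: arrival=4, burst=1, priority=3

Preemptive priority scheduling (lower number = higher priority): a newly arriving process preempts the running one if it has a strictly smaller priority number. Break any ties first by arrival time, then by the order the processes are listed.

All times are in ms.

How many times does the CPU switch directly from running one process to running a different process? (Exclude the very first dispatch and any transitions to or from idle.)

Timeline: | P0 0-3 | P1 3-12 | P0 12-23 | P2 23-24 |
Completion: P0=23  P1=12  P2=24
Turnaround (C−A): P0=23  P1=9  P2=20

3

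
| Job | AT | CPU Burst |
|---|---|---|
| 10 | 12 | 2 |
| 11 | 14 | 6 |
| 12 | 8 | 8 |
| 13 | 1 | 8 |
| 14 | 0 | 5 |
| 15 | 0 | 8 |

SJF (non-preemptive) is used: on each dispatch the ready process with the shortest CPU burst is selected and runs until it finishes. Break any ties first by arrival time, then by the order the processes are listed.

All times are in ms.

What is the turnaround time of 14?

Gantt: | 14 0-5 | 15 5-13 | 10 13-15 | 11 15-21 | 13 21-29 | 12 29-37 |
Completion: 10=15  11=21  12=37  13=29  14=5  15=13
Turnaround (C−A): 10=3  11=7  12=29  13=28  14=5  15=13
Turnaround(14) = completion − arrival = 5 − 0 = 5

5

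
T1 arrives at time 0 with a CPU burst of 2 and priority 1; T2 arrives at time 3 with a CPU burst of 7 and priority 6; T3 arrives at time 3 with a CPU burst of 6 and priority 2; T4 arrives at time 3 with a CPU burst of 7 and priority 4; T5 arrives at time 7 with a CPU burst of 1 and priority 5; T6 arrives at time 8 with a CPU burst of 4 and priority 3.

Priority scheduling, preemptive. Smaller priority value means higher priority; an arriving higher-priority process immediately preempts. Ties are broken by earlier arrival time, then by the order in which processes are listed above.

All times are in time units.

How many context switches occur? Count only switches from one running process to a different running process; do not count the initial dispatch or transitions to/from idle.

Schedule: | T1 0-2 | idle 2-3 | T3 3-9 | T6 9-13 | T4 13-20 | T5 20-21 | T2 21-28 |
Completion: T1=2  T2=28  T3=9  T4=20  T5=21  T6=13
Turnaround (C−A): T1=2  T2=25  T3=6  T4=17  T5=14  T6=5

4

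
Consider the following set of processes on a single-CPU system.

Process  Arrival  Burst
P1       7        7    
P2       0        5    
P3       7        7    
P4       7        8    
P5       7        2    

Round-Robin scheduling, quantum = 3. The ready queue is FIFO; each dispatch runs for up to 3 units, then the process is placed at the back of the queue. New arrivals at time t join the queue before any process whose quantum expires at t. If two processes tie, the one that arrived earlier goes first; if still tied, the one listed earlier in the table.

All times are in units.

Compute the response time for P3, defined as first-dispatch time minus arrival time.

Schedule: | P2 0-5 | idle 5-7 | P1 7-10 | P3 10-13 | P4 13-16 | P5 16-18 | P1 18-21 | P3 21-24 | P4 24-27 | P1 27-28 | P3 28-29 | P4 29-31 |
Completion: P1=28  P2=5  P3=29  P4=31  P5=18
Turnaround (C−A): P1=21  P2=5  P3=22  P4=24  P5=11
Response(P3) = first start − arrival = 10 − 7 = 3

3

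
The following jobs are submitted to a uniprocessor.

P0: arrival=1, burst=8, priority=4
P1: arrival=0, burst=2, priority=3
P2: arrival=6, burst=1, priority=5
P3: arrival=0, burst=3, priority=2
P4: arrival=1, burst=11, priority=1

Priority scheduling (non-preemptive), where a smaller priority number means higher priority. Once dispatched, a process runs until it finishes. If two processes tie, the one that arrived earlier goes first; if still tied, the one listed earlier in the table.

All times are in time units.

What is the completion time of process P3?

3

Schedule: | P3 0-3 | P4 3-14 | P1 14-16 | P0 16-24 | P2 24-25 |
Completion: P0=24  P1=16  P2=25  P3=3  P4=14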